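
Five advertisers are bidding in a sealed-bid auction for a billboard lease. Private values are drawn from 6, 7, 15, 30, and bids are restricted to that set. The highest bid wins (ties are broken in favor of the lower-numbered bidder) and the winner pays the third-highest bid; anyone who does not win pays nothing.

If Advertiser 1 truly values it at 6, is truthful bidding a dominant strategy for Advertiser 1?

Check each profile of the others' bids and compare truth against every alternative bid.
Others bid (6, 6, 7, 7): truth gives 0, best alternative gives -1.
Others bid (6, 7, 6, 7): truth gives 0, best alternative gives -1.
Others bid (6, 7, 7, 6): truth gives 0, best alternative gives -1.
Others bid (6, 7, 7, 7): truth gives 0, best alternative gives -1.
Others bid (7, 6, 6, 7): truth gives 0, best alternative gives -1.
Others bid (7, 6, 7, 6): truth gives 0, best alternative gives -1.
(Remaining 250 profiles checked similarly; truth is weakly best in each.)
In every case the truthful bid is at least as good as any alternative, so it is a dominant strategy.

Yes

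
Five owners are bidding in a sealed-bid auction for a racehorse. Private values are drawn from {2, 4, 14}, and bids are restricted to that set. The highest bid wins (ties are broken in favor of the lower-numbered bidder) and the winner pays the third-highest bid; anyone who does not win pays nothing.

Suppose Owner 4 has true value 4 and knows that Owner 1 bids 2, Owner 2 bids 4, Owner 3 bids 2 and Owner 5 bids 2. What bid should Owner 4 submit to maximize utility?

Bid 2: loses, pays 0, utility 0.
Bid 4: loses, pays 0, utility 0.
Bid 14: wins, pays 2, utility 4 - 2 = 2.
The best choice is 14 with utility 2.

14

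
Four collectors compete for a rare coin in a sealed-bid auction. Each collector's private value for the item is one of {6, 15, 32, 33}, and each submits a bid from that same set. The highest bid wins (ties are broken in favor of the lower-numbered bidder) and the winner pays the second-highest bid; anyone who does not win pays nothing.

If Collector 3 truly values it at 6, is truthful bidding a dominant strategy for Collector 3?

Check each profile of the others' bids and compare truth against every alternative bid.
Others bid (6, 6, 15): truth gives 0, best alternative gives -9.
Others bid (6, 6, 6): truth gives 0, best alternative gives 0.
Others bid (6, 6, 32): truth gives 0, best alternative gives 0.
Others bid (6, 6, 33): truth gives 0, best alternative gives 0.
Others bid (6, 15, 6): truth gives 0, best alternative gives 0.
Others bid (6, 15, 15): truth gives 0, best alternative gives 0.
(Remaining 58 profiles checked similarly; truth is weakly best in each.)
In every case the truthful bid is at least as good as any alternative, so it is a dominant strategy.

Yes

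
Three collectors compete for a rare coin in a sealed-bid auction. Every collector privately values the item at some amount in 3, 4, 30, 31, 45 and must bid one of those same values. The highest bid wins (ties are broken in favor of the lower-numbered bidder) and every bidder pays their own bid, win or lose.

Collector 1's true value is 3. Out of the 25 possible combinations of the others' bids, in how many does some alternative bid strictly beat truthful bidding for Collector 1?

Others bid (3, 4): truth gives -3; bid 4 gives -1 > -3. Violating.
Others bid (4, 3): truth gives -3; bid 4 gives -1 > -3. Violating.
Others bid (4, 4): truth gives -3; bid 4 gives -1 > -3. Violating.
Others bid (3, 3): truth gives 0; no alternative beats it.
Others bid (3, 30): truth gives -3; no alternative beats it.
(Checking all 25 profiles: 3 have a profitable deviation, 22 do not.)

3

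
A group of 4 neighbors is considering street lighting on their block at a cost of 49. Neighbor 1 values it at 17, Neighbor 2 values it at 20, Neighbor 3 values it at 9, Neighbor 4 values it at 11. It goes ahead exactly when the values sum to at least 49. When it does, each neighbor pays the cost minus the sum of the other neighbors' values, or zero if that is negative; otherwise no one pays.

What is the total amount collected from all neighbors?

25

Total value 57 ≥ cost 49, so it is built.
Neighbor 1: others sum to 40; max(0, 49 - 40) = 9.
Neighbor 2: others sum to 37; max(0, 49 - 37) = 12.
Neighbor 3: others sum to 48; max(0, 49 - 48) = 1.
Neighbor 4: others sum to 46; max(0, 49 - 46) = 3.
Total collected = 9 + 12 + 1 + 3 = 25.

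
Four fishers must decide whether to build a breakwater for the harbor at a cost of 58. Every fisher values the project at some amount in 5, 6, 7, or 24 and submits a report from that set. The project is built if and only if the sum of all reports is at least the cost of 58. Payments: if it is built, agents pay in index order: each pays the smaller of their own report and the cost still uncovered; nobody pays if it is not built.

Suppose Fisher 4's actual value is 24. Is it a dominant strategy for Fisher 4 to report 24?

Check each profile of the others' reports and compare truth against every alternative report.
Others report (7, 7, 24): truth gives 4, best alternative gives 0.
Others report (7, 24, 7): truth gives 4, best alternative gives 0.
Others report (24, 7, 7): truth gives 4, best alternative gives 0.
Others report (6, 7, 24): truth gives 3, best alternative gives 0.
Others report (6, 24, 7): truth gives 3, best alternative gives 0.
Others report (7, 6, 24): truth gives 3, best alternative gives 0.
(Remaining 58 profiles checked similarly; truth is weakly best in each.)
In every case the truthful report is at least as good as any alternative, so it is a dominant strategy.

Yes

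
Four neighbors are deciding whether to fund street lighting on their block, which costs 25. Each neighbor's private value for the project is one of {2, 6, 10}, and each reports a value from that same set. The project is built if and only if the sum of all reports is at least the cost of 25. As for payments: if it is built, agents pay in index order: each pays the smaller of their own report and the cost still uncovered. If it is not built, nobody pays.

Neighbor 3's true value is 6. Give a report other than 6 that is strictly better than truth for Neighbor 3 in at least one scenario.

2

Suppose Neighbor 1 reports 6, Neighbor 2 reports 10 and Neighbor 4 reports 10.
Report 6: project built, pays 6, utility 6 - 6 = 0.
Report 2: project built, pays 2, utility 6 - 2 = 4.
So reporting 2 beats truth here (4 > 0).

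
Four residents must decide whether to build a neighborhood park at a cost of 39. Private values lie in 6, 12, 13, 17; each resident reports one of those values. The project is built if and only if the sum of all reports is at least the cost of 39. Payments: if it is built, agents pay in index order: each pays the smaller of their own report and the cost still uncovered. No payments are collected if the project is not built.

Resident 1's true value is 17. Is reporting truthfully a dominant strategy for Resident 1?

Consider the case where Resident 2 reports 6, Resident 3 reports 6 and Resident 4 reports 17.
Truthful report 17: project built, pays 17, utility 17 - 17 = 0.
Report 12 instead: project built, pays 12, utility 17 - 12 = 5.
Since 5 > 0, reporting 12 is strictly better here, so truthful reporting is not dominant.

No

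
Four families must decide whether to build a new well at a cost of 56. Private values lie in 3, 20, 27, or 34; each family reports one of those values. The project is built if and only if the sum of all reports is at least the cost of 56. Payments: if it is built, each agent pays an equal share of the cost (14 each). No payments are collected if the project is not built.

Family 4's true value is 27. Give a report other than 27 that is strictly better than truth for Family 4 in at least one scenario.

Suppose Family 1 reports 3, Family 2 reports 3 and Family 3 reports 20.
Report 27: project not built, utility 0.
Report 34: project built, pays 14, utility 27 - 14 = 13.
So reporting 34 beats truth here (13 > 0).

34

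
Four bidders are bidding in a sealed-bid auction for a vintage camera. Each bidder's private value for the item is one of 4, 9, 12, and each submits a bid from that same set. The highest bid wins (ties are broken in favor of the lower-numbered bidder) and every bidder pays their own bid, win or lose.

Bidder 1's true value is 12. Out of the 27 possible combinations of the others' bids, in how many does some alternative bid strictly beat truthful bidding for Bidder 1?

Others bid (4, 4, 4): truth gives 0; bid 4 gives 8 > 0. Violating.
Others bid (4, 4, 9): truth gives 0; bid 9 gives 3 > 0. Violating.
Others bid (4, 9, 4): truth gives 0; bid 9 gives 3 > 0. Violating.
Others bid (4, 9, 9): truth gives 0; bid 9 gives 3 > 0. Violating.
Others bid (4, 4, 12): truth gives 0; no alternative beats it.
Others bid (4, 9, 12): truth gives 0; no alternative beats it.
(Checking all 27 profiles: 8 have a profitable deviation, 19 do not.)

8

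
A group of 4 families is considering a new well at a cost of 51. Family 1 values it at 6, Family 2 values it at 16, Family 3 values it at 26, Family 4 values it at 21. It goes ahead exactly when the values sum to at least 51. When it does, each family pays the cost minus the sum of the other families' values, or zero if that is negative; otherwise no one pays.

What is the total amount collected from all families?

Total value 69 ≥ cost 51, so it is built.
Family 1: others sum to 63; max(0, 51 - 63) = 0.
Family 2: others sum to 53; max(0, 51 - 53) = 0.
Family 3: others sum to 43; max(0, 51 - 43) = 8.
Family 4: others sum to 48; max(0, 51 - 48) = 3.
Total collected = 0 + 0 + 8 + 3 = 11.

11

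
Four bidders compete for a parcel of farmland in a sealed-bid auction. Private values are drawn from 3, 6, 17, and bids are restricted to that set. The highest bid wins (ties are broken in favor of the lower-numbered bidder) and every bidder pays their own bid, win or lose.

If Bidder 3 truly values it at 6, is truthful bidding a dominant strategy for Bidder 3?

No

Consider the case where Bidder 1 bids 3, Bidder 2 bids 3 and Bidder 4 bids 17.
Truthful bid 6: loses but pays 6, utility -6.
Bid 3 instead: loses but pays 3, utility -3.
Since -3 > -6, bidding 3 is strictly better here, so truthful bidding is not dominant.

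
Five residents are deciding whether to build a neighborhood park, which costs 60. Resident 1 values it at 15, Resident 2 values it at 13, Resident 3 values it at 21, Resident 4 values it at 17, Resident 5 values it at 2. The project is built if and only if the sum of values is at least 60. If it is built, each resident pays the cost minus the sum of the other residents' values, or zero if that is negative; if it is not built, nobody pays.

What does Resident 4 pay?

Total value 68 ≥ cost 60, so the project is built.
The other residents' values sum to 51.
Cost minus that sum is 60 - 51 = 9.

9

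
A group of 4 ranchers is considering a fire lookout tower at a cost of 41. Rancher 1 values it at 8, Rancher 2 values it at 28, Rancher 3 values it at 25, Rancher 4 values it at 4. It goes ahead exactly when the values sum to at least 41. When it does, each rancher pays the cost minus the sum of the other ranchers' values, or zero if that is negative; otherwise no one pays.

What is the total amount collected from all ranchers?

5

Total value 65 ≥ cost 41, so it is built.
Rancher 1: others sum to 57; max(0, 41 - 57) = 0.
Rancher 2: others sum to 37; max(0, 41 - 37) = 4.
Rancher 3: others sum to 40; max(0, 41 - 40) = 1.
Rancher 4: others sum to 61; max(0, 41 - 61) = 0.
Total collected = 0 + 4 + 1 + 0 = 5.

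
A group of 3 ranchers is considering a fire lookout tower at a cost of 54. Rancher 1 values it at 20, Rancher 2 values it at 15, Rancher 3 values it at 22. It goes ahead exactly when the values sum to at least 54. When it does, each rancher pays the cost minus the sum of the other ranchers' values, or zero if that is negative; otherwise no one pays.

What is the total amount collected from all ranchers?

48

Total value 57 ≥ cost 54, so it is built.
Rancher 1: others sum to 37; max(0, 54 - 37) = 17.
Rancher 2: others sum to 42; max(0, 54 - 42) = 12.
Rancher 3: others sum to 35; max(0, 54 - 35) = 19.
Total collected = 17 + 12 + 19 = 48.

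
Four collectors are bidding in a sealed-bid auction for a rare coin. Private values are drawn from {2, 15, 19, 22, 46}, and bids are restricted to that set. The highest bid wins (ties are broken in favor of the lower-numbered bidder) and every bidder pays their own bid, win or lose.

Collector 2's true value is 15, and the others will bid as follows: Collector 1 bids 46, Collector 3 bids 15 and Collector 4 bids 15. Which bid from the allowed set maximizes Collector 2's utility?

2

Bid 2: loses but pays 2, utility -2.
Bid 15: loses but pays 15, utility -15.
Bid 19: loses but pays 19, utility -19.
Bid 22: loses but pays 22, utility -22.
Bid 46: loses but pays 46, utility -46.
The best choice is 2 with utility -2.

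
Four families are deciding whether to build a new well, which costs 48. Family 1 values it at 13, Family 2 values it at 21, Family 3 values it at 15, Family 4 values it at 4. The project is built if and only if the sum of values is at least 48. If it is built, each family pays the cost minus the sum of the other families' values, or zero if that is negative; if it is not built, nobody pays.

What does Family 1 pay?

8

Total value 53 ≥ cost 48, so the project is built.
The other families' values sum to 40.
Cost minus that sum is 48 - 40 = 8.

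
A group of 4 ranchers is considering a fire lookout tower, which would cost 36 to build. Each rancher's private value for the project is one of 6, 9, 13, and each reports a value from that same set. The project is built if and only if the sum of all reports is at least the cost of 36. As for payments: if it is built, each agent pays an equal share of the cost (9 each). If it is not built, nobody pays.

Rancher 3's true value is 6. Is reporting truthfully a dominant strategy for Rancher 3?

Yes

Check each profile of the others' reports and compare truth against every alternative report.
Others report (6, 9, 13): truth gives 0, best alternative gives -3.
Others report (6, 13, 9): truth gives 0, best alternative gives -3.
Others report (9, 6, 13): truth gives 0, best alternative gives -3.
Others report (9, 9, 9): truth gives 0, best alternative gives -3.
Others report (9, 13, 6): truth gives 0, best alternative gives -3.
Others report (13, 6, 9): truth gives 0, best alternative gives -3.
(Remaining 21 profiles checked similarly; truth is weakly best in each.)
In every case the truthful report is at least as good as any alternative, so it is a dominant strategy.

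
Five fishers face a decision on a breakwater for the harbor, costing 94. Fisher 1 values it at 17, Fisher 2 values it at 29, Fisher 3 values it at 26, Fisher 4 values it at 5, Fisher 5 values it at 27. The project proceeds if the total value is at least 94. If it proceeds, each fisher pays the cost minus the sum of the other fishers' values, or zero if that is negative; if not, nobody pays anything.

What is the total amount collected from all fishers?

59

Total value 104 ≥ cost 94, so it is built.
Fisher 1: others sum to 87; max(0, 94 - 87) = 7.
Fisher 2: others sum to 75; max(0, 94 - 75) = 19.
Fisher 3: others sum to 78; max(0, 94 - 78) = 16.
Fisher 4: others sum to 99; max(0, 94 - 99) = 0.
Fisher 5: others sum to 77; max(0, 94 - 77) = 17.
Total collected = 7 + 19 + 16 + 0 + 17 = 59.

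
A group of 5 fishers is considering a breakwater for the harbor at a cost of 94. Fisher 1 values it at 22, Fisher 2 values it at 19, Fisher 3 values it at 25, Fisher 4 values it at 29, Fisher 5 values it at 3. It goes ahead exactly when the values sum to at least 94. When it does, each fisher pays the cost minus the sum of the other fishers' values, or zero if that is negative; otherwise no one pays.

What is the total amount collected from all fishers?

Total value 98 ≥ cost 94, so it is built.
Fisher 1: others sum to 76; max(0, 94 - 76) = 18.
Fisher 2: others sum to 79; max(0, 94 - 79) = 15.
Fisher 3: others sum to 73; max(0, 94 - 73) = 21.
Fisher 4: others sum to 69; max(0, 94 - 69) = 25.
Fisher 5: others sum to 95; max(0, 94 - 95) = 0.
Total collected = 18 + 15 + 21 + 25 + 0 = 79.

79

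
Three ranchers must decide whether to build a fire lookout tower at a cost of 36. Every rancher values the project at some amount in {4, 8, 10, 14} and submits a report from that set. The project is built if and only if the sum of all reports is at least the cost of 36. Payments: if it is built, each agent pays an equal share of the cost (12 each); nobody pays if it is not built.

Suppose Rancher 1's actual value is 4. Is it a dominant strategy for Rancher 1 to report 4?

Yes

Check each profile of the others' reports and compare truth against every alternative report.
Others report (14, 14): truth gives 0, best alternative gives -8.
Others report (4, 4): truth gives 0, best alternative gives 0.
Others report (4, 8): truth gives 0, best alternative gives 0.
Others report (4, 10): truth gives 0, best alternative gives 0.
Others report (4, 14): truth gives 0, best alternative gives 0.
Others report (8, 4): truth gives 0, best alternative gives 0.
(Remaining 10 profiles checked similarly; truth is weakly best in each.)
In every case the truthful report is at least as good as any alternative, so it is a dominant strategy.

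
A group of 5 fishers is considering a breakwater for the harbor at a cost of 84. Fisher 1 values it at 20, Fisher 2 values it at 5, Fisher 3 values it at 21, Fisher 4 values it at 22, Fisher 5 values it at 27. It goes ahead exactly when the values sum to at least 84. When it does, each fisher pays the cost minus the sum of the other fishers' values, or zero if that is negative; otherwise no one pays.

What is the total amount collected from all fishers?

46

Total value 95 ≥ cost 84, so it is built.
Fisher 1: others sum to 75; max(0, 84 - 75) = 9.
Fisher 2: others sum to 90; max(0, 84 - 90) = 0.
Fisher 3: others sum to 74; max(0, 84 - 74) = 10.
Fisher 4: others sum to 73; max(0, 84 - 73) = 11.
Fisher 5: others sum to 68; max(0, 84 - 68) = 16.
Total collected = 9 + 0 + 10 + 11 + 16 = 46.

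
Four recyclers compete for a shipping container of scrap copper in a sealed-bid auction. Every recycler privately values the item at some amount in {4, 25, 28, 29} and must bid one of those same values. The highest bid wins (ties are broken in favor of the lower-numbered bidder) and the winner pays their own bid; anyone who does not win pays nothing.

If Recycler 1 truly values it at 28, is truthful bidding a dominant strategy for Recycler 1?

No

Consider the case where Recycler 2 bids 4, Recycler 3 bids 4 and Recycler 4 bids 4.
Truthful bid 28: wins, pays 28, utility 28 - 28 = 0.
Bid 4 instead: wins, pays 4, utility 28 - 4 = 24.
Since 24 > 0, bidding 4 is strictly better here, so truthful bidding is not dominant.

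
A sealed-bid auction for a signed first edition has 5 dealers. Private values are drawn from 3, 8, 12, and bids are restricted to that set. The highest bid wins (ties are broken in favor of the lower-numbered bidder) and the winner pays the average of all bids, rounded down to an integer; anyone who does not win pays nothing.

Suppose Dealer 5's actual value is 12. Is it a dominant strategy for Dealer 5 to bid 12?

Check each profile of the others' bids and compare truth against every alternative bid.
Others bid (3, 3, 3, 8): truth gives 7, best alternative gives 0.
Others bid (3, 3, 8, 3): truth gives 7, best alternative gives 0.
Others bid (3, 8, 3, 3): truth gives 7, best alternative gives 0.
Others bid (8, 3, 3, 3): truth gives 7, best alternative gives 0.
Others bid (3, 3, 8, 8): truth gives 6, best alternative gives 0.
Others bid (3, 8, 3, 8): truth gives 6, best alternative gives 0.
(Remaining 75 profiles checked similarly; truth is weakly best in each.)
In every case the truthful bid is at least as good as any alternative, so it is a dominant strategy.

Yes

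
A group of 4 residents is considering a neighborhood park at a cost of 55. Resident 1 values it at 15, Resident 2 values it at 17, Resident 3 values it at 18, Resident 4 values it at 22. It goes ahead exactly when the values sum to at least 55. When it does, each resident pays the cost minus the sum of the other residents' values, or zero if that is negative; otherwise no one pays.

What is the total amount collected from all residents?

Total value 72 ≥ cost 55, so it is built.
Resident 1: others sum to 57; max(0, 55 - 57) = 0.
Resident 2: others sum to 55; max(0, 55 - 55) = 0.
Resident 3: others sum to 54; max(0, 55 - 54) = 1.
Resident 4: others sum to 50; max(0, 55 - 50) = 5.
Total collected = 0 + 0 + 1 + 5 = 6.

6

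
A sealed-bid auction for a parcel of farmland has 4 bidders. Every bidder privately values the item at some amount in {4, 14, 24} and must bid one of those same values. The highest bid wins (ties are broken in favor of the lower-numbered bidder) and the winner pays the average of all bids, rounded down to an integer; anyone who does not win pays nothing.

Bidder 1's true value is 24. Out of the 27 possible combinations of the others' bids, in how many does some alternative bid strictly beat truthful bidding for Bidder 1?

Others bid (4, 4, 4): truth gives 15; bid 4 gives 20 > 15. Violating.
Others bid (4, 4, 14): truth gives 13; bid 14 gives 15 > 13. Violating.
Others bid (4, 14, 4): truth gives 13; bid 14 gives 15 > 13. Violating.
Others bid (4, 14, 14): truth gives 10; bid 14 gives 13 > 10. Violating.
Others bid (4, 4, 24): truth gives 10; no alternative beats it.
Others bid (4, 14, 24): truth gives 8; no alternative beats it.
(Checking all 27 profiles: 8 have a profitable deviation, 19 do not.)

8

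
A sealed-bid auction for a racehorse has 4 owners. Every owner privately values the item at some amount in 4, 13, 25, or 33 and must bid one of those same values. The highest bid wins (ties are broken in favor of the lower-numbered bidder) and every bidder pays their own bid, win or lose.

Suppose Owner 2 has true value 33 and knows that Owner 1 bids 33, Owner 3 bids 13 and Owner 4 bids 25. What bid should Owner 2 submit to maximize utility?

Bid 4: loses but pays 4, utility -4.
Bid 13: loses but pays 13, utility -13.
Bid 25: loses but pays 25, utility -25.
Bid 33: loses but pays 33, utility -33.
The best choice is 4 with utility -4.

4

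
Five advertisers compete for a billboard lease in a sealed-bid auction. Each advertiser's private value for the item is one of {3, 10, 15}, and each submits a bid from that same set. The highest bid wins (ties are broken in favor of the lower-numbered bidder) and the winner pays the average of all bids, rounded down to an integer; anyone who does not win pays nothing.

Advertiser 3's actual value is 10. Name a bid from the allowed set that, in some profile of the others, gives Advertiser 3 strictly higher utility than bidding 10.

Suppose Advertiser 1 bids 3, Advertiser 2 bids 3, Advertiser 4 bids 3 and Advertiser 5 bids 15.
Bid 10: loses, pays 0, utility 0.
Bid 15: wins, pays 7, utility 10 - 7 = 3.
So bidding 15 beats truth here (3 > 0).

15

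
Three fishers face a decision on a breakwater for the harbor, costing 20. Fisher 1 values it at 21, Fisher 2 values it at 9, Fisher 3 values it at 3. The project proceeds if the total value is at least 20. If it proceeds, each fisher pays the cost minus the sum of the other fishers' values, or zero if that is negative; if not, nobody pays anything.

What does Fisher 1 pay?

Total value 33 ≥ cost 20, so the project is built.
The other fishers' values sum to 12.
Cost minus that sum is 20 - 12 = 8.

8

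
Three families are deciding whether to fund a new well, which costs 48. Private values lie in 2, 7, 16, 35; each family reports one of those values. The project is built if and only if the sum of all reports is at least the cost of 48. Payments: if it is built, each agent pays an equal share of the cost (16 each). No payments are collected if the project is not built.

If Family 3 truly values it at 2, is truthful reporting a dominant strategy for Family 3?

Yes

Check each profile of the others' reports and compare truth against every alternative report.
Others report (7, 35): truth gives 0, best alternative gives -14.
Others report (35, 7): truth gives 0, best alternative gives -14.
Others report (16, 35): truth gives -14, best alternative gives -14.
Others report (35, 16): truth gives -14, best alternative gives -14.
Others report (35, 35): truth gives -14, best alternative gives -14.
Others report (2, 2): truth gives 0, best alternative gives 0.
(Remaining 10 profiles checked similarly; truth is weakly best in each.)
In every case the truthful report is at least as good as any alternative, so it is a dominant strategy.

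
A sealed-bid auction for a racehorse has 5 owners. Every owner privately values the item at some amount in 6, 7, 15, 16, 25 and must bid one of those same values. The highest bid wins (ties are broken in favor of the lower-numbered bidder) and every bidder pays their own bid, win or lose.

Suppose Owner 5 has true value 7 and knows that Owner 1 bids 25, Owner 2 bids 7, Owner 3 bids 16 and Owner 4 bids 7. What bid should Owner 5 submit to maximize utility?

6

Bid 6: loses but pays 6, utility -6.
Bid 7: loses but pays 7, utility -7.
Bid 15: loses but pays 15, utility -15.
Bid 16: loses but pays 16, utility -16.
Bid 25: loses but pays 25, utility -25.
The best choice is 6 with utility -6.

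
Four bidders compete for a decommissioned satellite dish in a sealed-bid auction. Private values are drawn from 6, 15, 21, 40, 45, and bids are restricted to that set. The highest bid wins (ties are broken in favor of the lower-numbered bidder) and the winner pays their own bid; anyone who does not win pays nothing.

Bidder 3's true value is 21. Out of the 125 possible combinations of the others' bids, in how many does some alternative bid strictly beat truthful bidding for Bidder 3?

Others bid (6, 6, 6): truth gives 0; bid 15 gives 6 > 0. Violating.
Others bid (6, 6, 15): truth gives 0; bid 15 gives 6 > 0. Violating.
Others bid (6, 6, 21): truth gives 0; no alternative beats it.
Others bid (6, 6, 40): truth gives 0; no alternative beats it.
(Checking all 125 profiles: 2 have a profitable deviation, 123 do not.)

2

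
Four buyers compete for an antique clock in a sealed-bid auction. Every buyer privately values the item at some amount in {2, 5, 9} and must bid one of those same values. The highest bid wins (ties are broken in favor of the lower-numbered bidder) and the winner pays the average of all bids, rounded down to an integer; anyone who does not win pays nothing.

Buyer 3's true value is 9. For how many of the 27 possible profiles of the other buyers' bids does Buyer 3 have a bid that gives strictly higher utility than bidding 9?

Others bid (2, 2, 2): truth gives 6; bid 5 gives 7 > 6. Violating.
Others bid (2, 2, 5): truth gives 5; bid 5 gives 6 > 5. Violating.
Others bid (2, 2, 9): truth gives 4; no alternative beats it.
Others bid (2, 5, 2): truth gives 5; no alternative beats it.
(Checking all 27 profiles: 2 have a profitable deviation, 25 do not.)

2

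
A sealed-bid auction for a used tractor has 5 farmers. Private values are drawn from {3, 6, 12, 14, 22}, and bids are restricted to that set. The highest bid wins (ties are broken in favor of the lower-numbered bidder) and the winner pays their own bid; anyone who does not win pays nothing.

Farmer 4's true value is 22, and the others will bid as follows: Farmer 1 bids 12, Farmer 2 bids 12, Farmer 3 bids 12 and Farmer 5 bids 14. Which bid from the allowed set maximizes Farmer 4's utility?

14

Bid 3: loses, pays 0, utility 0.
Bid 6: loses, pays 0, utility 0.
Bid 12: loses, pays 0, utility 0.
Bid 14: wins, pays 14, utility 22 - 14 = 8.
Bid 22: wins, pays 22, utility 22 - 22 = 0.
The best choice is 14 with utility 8.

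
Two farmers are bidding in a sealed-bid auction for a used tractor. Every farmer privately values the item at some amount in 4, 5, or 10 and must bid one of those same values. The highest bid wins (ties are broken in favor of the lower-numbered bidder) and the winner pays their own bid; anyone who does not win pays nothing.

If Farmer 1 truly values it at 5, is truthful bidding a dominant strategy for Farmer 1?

No

Consider the case where Farmer 2 bids 4.
Truthful bid 5: wins, pays 5, utility 5 - 5 = 0.
Bid 4 instead: wins, pays 4, utility 5 - 4 = 1.
Since 1 > 0, bidding 4 is strictly better here, so truthful bidding is not dominant.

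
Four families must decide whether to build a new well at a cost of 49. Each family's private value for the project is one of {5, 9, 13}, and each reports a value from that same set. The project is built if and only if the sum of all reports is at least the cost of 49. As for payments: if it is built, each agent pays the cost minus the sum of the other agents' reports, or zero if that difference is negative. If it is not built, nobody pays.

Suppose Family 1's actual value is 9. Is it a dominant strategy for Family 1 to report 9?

Check each profile of the others' reports and compare truth against every alternative report.
Others report (5, 5, 5): truth gives 0, best alternative gives 0.
Others report (5, 5, 9): truth gives 0, best alternative gives 0.
Others report (5, 5, 13): truth gives 0, best alternative gives 0.
Others report (5, 9, 5): truth gives 0, best alternative gives 0.
Others report (5, 9, 9): truth gives 0, best alternative gives 0.
Others report (5, 9, 13): truth gives 0, best alternative gives 0.
(Remaining 21 profiles checked similarly; truth is weakly best in each.)
In every case the truthful report is at least as good as any alternative, so it is a dominant strategy.

Yes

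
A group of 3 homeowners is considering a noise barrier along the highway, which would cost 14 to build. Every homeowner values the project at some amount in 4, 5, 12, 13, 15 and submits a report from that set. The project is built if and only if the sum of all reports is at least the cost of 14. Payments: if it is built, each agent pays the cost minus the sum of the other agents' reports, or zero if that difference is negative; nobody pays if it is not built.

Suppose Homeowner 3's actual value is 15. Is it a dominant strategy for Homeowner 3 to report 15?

Yes

Check each profile of the others' reports and compare truth against every alternative report.
Others report (4, 12): truth gives 15, best alternative gives 15.
Others report (4, 13): truth gives 15, best alternative gives 15.
Others report (4, 15): truth gives 15, best alternative gives 15.
Others report (5, 12): truth gives 15, best alternative gives 15.
Others report (5, 13): truth gives 15, best alternative gives 15.
Others report (5, 15): truth gives 15, best alternative gives 15.
(Remaining 19 profiles checked similarly; truth is weakly best in each.)
In every case the truthful report is at least as good as any alternative, so it is a dominant strategy.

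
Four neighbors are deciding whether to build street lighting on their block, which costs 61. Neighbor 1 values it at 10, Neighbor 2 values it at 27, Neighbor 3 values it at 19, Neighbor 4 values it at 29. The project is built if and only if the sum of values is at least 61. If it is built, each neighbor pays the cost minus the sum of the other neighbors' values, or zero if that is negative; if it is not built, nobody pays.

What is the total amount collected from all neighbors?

Total value 85 ≥ cost 61, so it is built.
Neighbor 1: others sum to 75; max(0, 61 - 75) = 0.
Neighbor 2: others sum to 58; max(0, 61 - 58) = 3.
Neighbor 3: others sum to 66; max(0, 61 - 66) = 0.
Neighbor 4: others sum to 56; max(0, 61 - 56) = 5.
Total collected = 0 + 3 + 0 + 5 = 8.

8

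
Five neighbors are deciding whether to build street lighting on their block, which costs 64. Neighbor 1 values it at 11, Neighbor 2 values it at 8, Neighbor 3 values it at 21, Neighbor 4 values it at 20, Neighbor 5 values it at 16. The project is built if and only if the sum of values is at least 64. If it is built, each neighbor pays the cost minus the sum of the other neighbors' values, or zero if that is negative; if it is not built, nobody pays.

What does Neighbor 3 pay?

9

Total value 76 ≥ cost 64, so the project is built.
The other neighbors' values sum to 55.
Cost minus that sum is 64 - 55 = 9.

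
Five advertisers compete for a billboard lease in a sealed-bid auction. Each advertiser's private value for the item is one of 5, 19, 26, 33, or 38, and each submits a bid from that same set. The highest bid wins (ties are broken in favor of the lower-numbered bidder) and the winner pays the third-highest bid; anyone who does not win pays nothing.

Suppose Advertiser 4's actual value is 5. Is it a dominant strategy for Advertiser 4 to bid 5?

Yes

Check each profile of the others' bids and compare truth against every alternative bid.
Others bid (5, 5, 5, 5): truth gives 0, best alternative gives 0.
Others bid (5, 5, 5, 19): truth gives 0, best alternative gives 0.
Others bid (5, 5, 5, 26): truth gives 0, best alternative gives 0.
Others bid (5, 5, 5, 33): truth gives 0, best alternative gives 0.
Others bid (5, 5, 5, 38): truth gives 0, best alternative gives 0.
Others bid (5, 5, 19, 5): truth gives 0, best alternative gives 0.
(Remaining 619 profiles checked similarly; truth is weakly best in each.)
In every case the truthful bid is at least as good as any alternative, so it is a dominant strategy.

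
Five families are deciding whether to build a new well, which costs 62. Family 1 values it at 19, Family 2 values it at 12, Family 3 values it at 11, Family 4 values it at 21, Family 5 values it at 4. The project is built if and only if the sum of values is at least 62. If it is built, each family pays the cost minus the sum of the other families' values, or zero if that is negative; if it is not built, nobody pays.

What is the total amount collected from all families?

43

Total value 67 ≥ cost 62, so it is built.
Family 1: others sum to 48; max(0, 62 - 48) = 14.
Family 2: others sum to 55; max(0, 62 - 55) = 7.
Family 3: others sum to 56; max(0, 62 - 56) = 6.
Family 4: others sum to 46; max(0, 62 - 46) = 16.
Family 5: others sum to 63; max(0, 62 - 63) = 0.
Total collected = 14 + 7 + 6 + 16 + 0 = 43.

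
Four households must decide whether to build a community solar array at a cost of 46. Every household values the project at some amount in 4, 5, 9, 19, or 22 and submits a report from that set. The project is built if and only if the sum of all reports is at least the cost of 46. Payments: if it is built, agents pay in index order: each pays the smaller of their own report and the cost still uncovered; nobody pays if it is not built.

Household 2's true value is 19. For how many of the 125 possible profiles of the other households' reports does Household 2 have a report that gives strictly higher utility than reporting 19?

Others report (4, 19, 19): truth gives 0; report 4 gives 15 > 0. Violating.
Others report (4, 19, 22): truth gives 0; report 4 gives 15 > 0. Violating.
Others report (4, 22, 19): truth gives 0; report 4 gives 15 > 0. Violating.
Others report (4, 22, 22): truth gives 0; report 4 gives 15 > 0. Violating.
Others report (4, 4, 4): truth gives 0; no alternative beats it.
Others report (4, 4, 5): truth gives 0; no alternative beats it.
(Checking all 125 profiles: 50 have a profitable deviation, 75 do not.)

50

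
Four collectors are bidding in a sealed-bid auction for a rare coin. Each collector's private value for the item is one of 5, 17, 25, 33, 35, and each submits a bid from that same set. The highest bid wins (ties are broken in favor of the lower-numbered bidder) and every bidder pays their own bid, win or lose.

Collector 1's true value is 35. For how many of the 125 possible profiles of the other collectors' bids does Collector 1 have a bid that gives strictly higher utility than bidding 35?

Others bid (5, 5, 5): truth gives 0; bid 5 gives 30 > 0. Violating.
Others bid (5, 5, 17): truth gives 0; bid 17 gives 18 > 0. Violating.
Others bid (5, 5, 25): truth gives 0; bid 25 gives 10 > 0. Violating.
Others bid (5, 5, 33): truth gives 0; bid 33 gives 2 > 0. Violating.
Others bid (5, 5, 35): truth gives 0; no alternative beats it.
Others bid (5, 17, 35): truth gives 0; no alternative beats it.
(Checking all 125 profiles: 64 have a profitable deviation, 61 do not.)

64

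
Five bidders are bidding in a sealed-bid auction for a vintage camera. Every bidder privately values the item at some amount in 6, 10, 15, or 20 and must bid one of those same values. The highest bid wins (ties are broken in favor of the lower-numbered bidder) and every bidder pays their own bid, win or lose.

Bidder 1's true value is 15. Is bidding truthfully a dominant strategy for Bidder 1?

Consider the case where Bidder 2 bids 6, Bidder 3 bids 6, Bidder 4 bids 6 and Bidder 5 bids 6.
Truthful bid 15: wins, pays 15, utility 15 - 15 = 0.
Bid 6 instead: wins, pays 6, utility 15 - 6 = 9.
Since 9 > 0, bidding 6 is strictly better here, so truthful bidding is not dominant.

No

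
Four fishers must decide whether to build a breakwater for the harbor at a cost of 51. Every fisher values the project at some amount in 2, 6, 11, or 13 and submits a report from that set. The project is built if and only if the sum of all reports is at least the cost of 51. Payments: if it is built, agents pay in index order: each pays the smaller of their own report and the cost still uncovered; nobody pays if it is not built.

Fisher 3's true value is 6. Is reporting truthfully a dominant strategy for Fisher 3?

Yes

Check each profile of the others' reports and compare truth against every alternative report.
Others report (2, 2, 2): truth gives 0, best alternative gives 0.
Others report (2, 2, 6): truth gives 0, best alternative gives 0.
Others report (2, 2, 11): truth gives 0, best alternative gives 0.
Others report (2, 2, 13): truth gives 0, best alternative gives 0.
Others report (2, 6, 2): truth gives 0, best alternative gives 0.
Others report (2, 6, 6): truth gives 0, best alternative gives 0.
(Remaining 58 profiles checked similarly; truth is weakly best in each.)
In every case the truthful report is at least as good as any alternative, so it is a dominant strategy.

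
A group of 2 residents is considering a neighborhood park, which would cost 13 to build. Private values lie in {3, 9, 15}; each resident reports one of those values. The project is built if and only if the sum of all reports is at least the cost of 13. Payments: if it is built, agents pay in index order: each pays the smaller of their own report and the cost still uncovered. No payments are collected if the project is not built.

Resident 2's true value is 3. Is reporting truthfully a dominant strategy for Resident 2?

Check each profile of the others' reports and compare truth against every alternative report.
Others report (9): truth gives 0, best alternative gives -1.
Others report (15): truth gives 3, best alternative gives 3.
Others report (3): truth gives 0, best alternative gives 0.
In every case the truthful report is at least as good as any alternative, so it is a dominant strategy.

Yes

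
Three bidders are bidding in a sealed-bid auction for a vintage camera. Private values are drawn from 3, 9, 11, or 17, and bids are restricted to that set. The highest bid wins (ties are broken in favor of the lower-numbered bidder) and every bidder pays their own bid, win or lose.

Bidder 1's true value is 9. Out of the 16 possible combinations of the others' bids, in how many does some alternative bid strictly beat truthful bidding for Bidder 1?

13

Others bid (3, 3): truth gives 0; bid 3 gives 6 > 0. Violating.
Others bid (3, 11): truth gives -9; bid 11 gives -2 > -9. Violating.
Others bid (3, 17): truth gives -9; bid 3 gives -3 > -9. Violating.
Others bid (9, 11): truth gives -9; bid 11 gives -2 > -9. Violating.
Others bid (3, 9): truth gives 0; no alternative beats it.
Others bid (9, 3): truth gives 0; no alternative beats it.
(Checking all 16 profiles: 13 have a profitable deviation, 3 do not.)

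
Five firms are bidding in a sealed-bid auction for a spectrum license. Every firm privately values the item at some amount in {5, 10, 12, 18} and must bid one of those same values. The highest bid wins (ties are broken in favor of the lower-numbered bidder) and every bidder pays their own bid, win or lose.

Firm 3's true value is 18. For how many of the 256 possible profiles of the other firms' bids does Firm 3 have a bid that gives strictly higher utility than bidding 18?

Others bid (5, 5, 5, 5): truth gives 0; bid 10 gives 8 > 0. Violating.
Others bid (5, 5, 5, 10): truth gives 0; bid 10 gives 8 > 0. Violating.
Others bid (5, 5, 5, 12): truth gives 0; bid 12 gives 6 > 0. Violating.
Others bid (5, 5, 10, 5): truth gives 0; bid 10 gives 8 > 0. Violating.
Others bid (5, 5, 5, 18): truth gives 0; no alternative beats it.
Others bid (5, 5, 10, 18): truth gives 0; no alternative beats it.
(Checking all 256 profiles: 148 have a profitable deviation, 108 do not.)

148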